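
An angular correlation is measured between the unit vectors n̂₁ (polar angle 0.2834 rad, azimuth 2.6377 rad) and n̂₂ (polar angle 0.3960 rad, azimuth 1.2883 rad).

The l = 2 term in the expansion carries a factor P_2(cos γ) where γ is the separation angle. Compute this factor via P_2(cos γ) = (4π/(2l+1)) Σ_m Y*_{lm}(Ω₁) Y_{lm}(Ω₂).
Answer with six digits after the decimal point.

0.740768

Expand P_2 via completeness: Σ_{m} conj(Y_{2,m}) at Ω₁ times Y_{2,m} at Ω₂ —
  m=-2: Y*=(0.016120, -0.025540)  Y=(-0.048541, -0.030772)  product (-0.001568, 0.000744)
  m=-1: Y*=(-0.181626, 0.100143)  Y=(0.076639, -0.264037)  product (0.012522, 0.055631)
  m=+0: Y*=(0.556803, -0.000000)  Y=(0.490003, 0.000000)  product (0.272836, 0.000000)
  m=+1: Y*=(0.181626, 0.100143)  Y=(-0.076639, -0.264037)  product (0.012522, -0.055631)
  m=+2: Y*=(0.016120, 0.025540)  Y=(-0.048541, 0.030772)  product (-0.001568, -0.000744)
Σ over m = (0.294742, -0.000000); ×(4π/5) → (0.740768, -0.000000). Real part: 0.740768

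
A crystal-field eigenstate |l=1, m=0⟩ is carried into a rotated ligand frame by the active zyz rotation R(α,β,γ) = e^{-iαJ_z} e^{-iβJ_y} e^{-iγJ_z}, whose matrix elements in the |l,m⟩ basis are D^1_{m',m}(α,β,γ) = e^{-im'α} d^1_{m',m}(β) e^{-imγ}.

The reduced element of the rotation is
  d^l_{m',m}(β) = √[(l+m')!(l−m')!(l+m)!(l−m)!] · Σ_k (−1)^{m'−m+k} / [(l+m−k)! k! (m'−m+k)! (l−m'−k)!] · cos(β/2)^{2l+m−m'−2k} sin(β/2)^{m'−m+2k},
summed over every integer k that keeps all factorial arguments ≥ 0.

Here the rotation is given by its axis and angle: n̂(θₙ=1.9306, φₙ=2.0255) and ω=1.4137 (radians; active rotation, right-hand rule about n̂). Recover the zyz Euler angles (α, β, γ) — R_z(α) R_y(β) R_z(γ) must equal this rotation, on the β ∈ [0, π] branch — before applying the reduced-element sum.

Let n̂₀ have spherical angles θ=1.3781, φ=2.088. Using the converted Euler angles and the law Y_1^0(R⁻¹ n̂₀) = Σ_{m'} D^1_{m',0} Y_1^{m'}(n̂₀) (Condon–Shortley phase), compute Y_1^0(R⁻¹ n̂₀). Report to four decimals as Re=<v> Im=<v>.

Re=-0.1363 Im=0.0000

Axis–angle → zyz. n̂ = (sinθₙcosφₙ, sinθₙsinφₙ, cosθₙ) = (-0.411073, +0.840864, -0.352090), ω = 1.4137.
R = I cosω + sinω [n̂]ₓ + (1−cosω) n̂n̂ᵀ gives
  R = [+0.298994, +0.056177, +0.952600; -0.639333, +0.752884, +0.156269; -0.708418, -0.655752, +0.261024]
β = atan2(√(R₁₃²+R₂₃²), R₃₃) = 1.306714; α = atan2(R₂₃, R₁₃) mod 2π = 0.162597; γ = atan2(R₃₂, −R₃₁) mod 2π = 5.536375
Need the full column D^1_{m',0} for m'=−1..1 at α=0.1626, β=1.3067, γ=5.5364.
cos(β/2)=0.794048, sin(β/2)=0.607855
d^1_{-1,0}: single k=1 term ⇒ +0.682593;  D = +0.673590+0.110499i
d^1_{0,0}: k∈[0..1] ⇒ +0.630512 -0.369488 = +0.261024;  D = +0.261024+0.000000i
d^1_{1,0}: single k=0 term ⇒ -0.682593;  D = -0.673590+0.110499i
Y_1^{m'}(θ=1.3781,φ=2.088) and Σ D·Y over m':
  (+0.6736+0.1105i)·(-0.1677-0.2947i)  (+0.2610+0.0000i)·(+0.0936+0.0000i)  (-0.6736+0.1105i)·(+0.1677-0.2947i)
Y_1^0(R⁻¹ n̂) = -0.136317+0.000000i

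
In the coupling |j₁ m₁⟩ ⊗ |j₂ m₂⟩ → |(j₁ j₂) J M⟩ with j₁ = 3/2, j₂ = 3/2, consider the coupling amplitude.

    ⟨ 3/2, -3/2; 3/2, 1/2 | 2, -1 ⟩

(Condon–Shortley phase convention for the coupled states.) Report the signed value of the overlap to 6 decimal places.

√[5·1!2!2!/6! · 0!3!2!1!1!3!] = √(2)
  +(−1)^1/∏(1,0,2,1,0,1)! = -1/2  (running -1/2)
⟨..|..⟩ = √(2)·(-1/2) = -0.707107

-0.707107  (= −√(1/2))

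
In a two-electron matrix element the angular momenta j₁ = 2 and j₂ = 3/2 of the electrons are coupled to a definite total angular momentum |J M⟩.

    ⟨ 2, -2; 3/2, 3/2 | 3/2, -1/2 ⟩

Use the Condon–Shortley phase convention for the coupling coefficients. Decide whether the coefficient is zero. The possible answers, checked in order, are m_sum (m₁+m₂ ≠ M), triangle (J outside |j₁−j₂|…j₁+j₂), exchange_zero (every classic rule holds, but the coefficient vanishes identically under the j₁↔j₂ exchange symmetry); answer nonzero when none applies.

nonzero

m-sum: m₁+m₂ = -2+3/2 = -1/2, M = -1/2  ✓
triangle: |j₁−j₂| = 1/2 ≤ J = 3/2 ≤ j₁+j₂ = 7/2  ✓
exchange: j₁≠j₂ or m₁≠m₂ — the exchange symmetry imposes no constraint here
value check: CG = +√(2/5) = +0.632456 ≠ 0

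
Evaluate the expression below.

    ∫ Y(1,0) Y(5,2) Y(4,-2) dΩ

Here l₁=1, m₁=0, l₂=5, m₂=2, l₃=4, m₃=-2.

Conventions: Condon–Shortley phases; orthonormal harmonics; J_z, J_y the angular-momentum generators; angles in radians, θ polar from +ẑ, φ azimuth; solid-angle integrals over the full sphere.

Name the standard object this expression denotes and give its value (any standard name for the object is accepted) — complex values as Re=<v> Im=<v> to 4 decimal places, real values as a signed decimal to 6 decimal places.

Gaunt coefficient, +0.225034

This is a Gaunt coefficient — the integral of a triple product of spherical harmonics over the sphere.
m-sum 0 ✓  L=10 even ✓  4≤4≤6 ✓
Π(2lᵢ+1) = 3×11×9 = 297
triangle coeff Δ(1,5,4) = 1/495
Σ_t [1,1]: t=1:−1/576 = -1/576
(3j)²=5/99 [(1 5 4; 0 0 0)], sign=-1
Σ_t [1,1]: t=1:−1/1440 = -1/1440
(3j)²=7/165 [(1 5 4; 0 2 -2)], sign=-1
⇒ 4πI² = 7/11
I = (+1)√(7/11/(4π)) = 0.22503380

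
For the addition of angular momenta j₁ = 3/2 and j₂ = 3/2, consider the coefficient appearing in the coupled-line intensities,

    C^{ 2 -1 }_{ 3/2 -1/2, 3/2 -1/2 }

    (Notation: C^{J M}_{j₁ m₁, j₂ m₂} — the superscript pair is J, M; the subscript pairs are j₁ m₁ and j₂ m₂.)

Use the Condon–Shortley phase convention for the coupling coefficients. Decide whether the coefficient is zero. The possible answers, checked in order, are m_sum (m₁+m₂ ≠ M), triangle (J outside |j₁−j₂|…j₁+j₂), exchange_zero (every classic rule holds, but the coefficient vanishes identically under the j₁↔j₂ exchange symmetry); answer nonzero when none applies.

exchange_zero

m-sum: m₁+m₂ = -1/2+(-1/2) = -1, M = -1  ✓
triangle: |j₁−j₂| = 0 ≤ J = 2 ≤ j₁+j₂ = 3  ✓
exchange: j₁=j₂ and m₁=m₂, and (−1)^(j₁+j₂−J) = (−1)^1 = −1 forces ⟨j₁m₁;j₂m₂|JM⟩ = −⟨j₂m₂;j₁m₁|JM⟩ = −⟨j₁m₁;j₂m₂|JM⟩ ⇒ the coefficient vanishes identically
Racah sum check: Σ_k collapses to 0 ⇒ CG = 0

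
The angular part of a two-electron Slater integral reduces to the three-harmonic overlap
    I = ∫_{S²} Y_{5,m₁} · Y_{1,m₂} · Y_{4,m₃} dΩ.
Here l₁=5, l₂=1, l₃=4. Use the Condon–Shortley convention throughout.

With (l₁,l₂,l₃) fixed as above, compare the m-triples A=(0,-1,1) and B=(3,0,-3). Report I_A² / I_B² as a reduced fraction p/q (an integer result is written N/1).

l's match ⇒ only the (l;m) 3-j factors differ between A and B.
A: triangle coeff Δ(5,1,4) = 1/495; Σ_t [0,0]: t=0:+1/1440 = 1/1440; (3j)²=2/99 [(5 1 4; 0 -1 1)], sign=-1
B: triangle coeff Δ(5,1,4) = 1/495; Σ_t [1,1]: t=1:−1/5040 = -1/5040; (3j)²=16/495 [(5 1 4; 3 0 -3)], sign=+1
I_A²/I_B² = (2/99)/(16/495) = 5/8

5/8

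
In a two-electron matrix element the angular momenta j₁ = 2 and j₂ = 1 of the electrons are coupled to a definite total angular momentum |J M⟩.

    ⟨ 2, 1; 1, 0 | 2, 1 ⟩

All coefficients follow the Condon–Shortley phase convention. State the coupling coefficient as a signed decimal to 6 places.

+√(1/6) = +0.408248

√[5·1!3!1!/6! · 3!1!1!1!3!1!] = √(3/2)
  +(−1)^0/∏(0,1,1,1,2,0)! = 1/2  (running 1/2)
  +(−1)^1/∏(1,0,0,0,3,1)! = -1/6  (running 1/3)
⟨..|..⟩ = √(3/2)·(1/3) = +0.408248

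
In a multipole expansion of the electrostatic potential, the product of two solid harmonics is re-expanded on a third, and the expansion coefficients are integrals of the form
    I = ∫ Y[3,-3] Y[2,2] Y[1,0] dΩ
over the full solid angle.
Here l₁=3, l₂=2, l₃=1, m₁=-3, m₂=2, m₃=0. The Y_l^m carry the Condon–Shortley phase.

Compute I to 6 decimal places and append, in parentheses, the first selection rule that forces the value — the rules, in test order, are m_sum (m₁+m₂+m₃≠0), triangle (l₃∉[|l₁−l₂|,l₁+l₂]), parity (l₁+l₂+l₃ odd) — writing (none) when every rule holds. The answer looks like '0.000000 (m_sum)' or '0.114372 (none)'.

m-sum = -3 + 2 + 0 = -1 ≠ 0 ⇒ I = 0

0.000000 (m_sum)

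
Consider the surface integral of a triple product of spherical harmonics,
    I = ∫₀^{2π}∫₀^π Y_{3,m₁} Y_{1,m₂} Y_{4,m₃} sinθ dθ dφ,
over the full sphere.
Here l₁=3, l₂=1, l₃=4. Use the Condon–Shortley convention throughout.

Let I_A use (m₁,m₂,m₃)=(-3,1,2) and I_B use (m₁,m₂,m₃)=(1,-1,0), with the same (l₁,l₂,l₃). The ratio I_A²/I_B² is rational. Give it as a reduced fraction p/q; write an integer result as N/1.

Same 3,1,4: normalisation and zero-m 3j drop out of the ratio.
A: Δ: 0! 6! 2! / 9! → 1/252; sum: t=0:+1/1440 = 1/1440; 3j²(3 1 4; -3 1 2) = Δ·Π!·Σ² = 1/252  (sign +1)
B: Δ: 0! 6! 2! / 9! → 1/252; sum: t=0:+1/96 = 1/96; 3j²(3 1 4; 1 -1 0) = Δ·Π!·Σ² = 1/42  (sign +1)
I_A²/I_B² = (1/252)/(1/42) = 1/6

1/6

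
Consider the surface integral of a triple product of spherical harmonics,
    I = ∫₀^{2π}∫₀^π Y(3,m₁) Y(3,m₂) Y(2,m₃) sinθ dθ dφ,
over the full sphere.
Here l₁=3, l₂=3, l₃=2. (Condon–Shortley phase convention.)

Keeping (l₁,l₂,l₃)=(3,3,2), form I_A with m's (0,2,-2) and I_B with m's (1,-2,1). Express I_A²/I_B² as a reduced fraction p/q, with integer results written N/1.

4/3

Same 3,3,2: normalisation and zero-m 3j drop out of the ratio.
A: Δ: 4! 2! 2! / 9! → 1/3780; sum: t=3:−1/24 = -1/24; 3j²(3 3 2; 0 2 -2) = Δ·Π!·Σ² = 1/21  (sign -1)
B: Δ: 4! 2! 2! / 9! → 1/3780; sum: t=0:+1/48 t=1:−1/12 = -1/16; 3j²(3 3 2; 1 -2 1) = Δ·Π!·Σ² = 1/28  (sign +1)
I_A²/I_B² = (1/21)/(1/28) = 4/3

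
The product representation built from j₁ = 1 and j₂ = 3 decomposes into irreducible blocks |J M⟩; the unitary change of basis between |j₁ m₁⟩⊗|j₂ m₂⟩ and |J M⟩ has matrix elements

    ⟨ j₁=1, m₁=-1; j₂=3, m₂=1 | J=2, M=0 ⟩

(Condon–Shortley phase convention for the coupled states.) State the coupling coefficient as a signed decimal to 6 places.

j₁+j₂−J=2  J+j₁−j₂=0  J−j₁+j₂=4  j₁+j₂+J+1=7
(j₁±m₁, j₂±m₂, J±M) = (0,2,4,2,2,2)
P² = 128/7
sum k=2..2:
  [2] +1/8 = 1/8
S = 1/8
C² = P²·S² = 2/7 ; C = +0.534522

+√(2/7) ≈ +0.534522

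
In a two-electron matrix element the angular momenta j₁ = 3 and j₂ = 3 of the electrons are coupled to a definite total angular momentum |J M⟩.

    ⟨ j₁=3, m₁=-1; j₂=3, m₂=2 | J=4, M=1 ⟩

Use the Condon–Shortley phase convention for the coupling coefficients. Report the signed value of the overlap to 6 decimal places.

+√(16/77) = +0.455842

j₁+j₂−J=2  J+j₁−j₂=4  J−j₁+j₂=4  j₁+j₂+J+1=11
(j₁±m₁, j₂±m₂, J±M) = (2,4,5,1,5,3)
P² = 82944/77
sum k=1..2:
  [1] −1/144 = -1/144
  [2] +1/48 = 1/48
S = 1/72
C² = P²·S² = 16/77 ; C = +0.455842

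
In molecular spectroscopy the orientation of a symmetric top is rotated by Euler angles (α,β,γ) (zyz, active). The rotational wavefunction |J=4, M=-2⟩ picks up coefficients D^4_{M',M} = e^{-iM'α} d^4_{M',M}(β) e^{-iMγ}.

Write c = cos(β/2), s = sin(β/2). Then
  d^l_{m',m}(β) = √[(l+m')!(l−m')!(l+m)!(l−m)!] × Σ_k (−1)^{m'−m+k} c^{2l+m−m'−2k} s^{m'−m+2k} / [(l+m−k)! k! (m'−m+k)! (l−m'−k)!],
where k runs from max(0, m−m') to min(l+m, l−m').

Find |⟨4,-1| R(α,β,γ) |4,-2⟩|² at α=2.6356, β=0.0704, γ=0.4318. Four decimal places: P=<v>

P=0.0218

First d^4_{-1,-2}(β=0.0704), then the phase factors e^{-i(-1)α} and e^{-i(-2)γ}:
Half-angle: c=0.999381, s=0.035193. N=√(6·120·2·720)=1018.233765
k∈{0,1,2} keeps every argument non-negative
  k=0: (−1)^1·1018.2338/(240)·0.9994^7·0.0352^1 = -0.148664
  k=1: (−1)^2·1018.2338/(48)·0.9994^5·0.0352^3 = +0.000922
  k=2: (−1)^3·1018.2338/(72)·0.9994^3·0.0352^5 = -0.000001
d^4_{-1,-2}(0.0704) = -0.148664 +0.000922 -0.000001 = -0.147743
|D^4_{-1,-2}|² = |d^4_{-1,-2}(β)|² = (-0.147743)² = 0.021828 (the z-rotation phases have unit modulus)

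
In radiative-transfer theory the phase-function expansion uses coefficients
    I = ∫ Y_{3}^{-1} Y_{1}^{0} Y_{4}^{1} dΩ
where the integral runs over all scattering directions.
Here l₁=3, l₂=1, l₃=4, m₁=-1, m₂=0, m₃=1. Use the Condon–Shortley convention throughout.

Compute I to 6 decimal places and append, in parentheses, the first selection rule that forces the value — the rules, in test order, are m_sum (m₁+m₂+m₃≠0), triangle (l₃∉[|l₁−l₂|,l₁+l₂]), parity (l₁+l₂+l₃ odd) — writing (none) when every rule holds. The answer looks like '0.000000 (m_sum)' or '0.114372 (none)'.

m-sum 0 ✓  L=8 even ✓  2≤4≤4 ✓
Π(2lᵢ+1) = 7×3×9 = 189
triangle coeff Δ(3,1,4) = 1/252
Σ_t [0,0]: t=0:+1/36 = 1/36
(3j)²=4/63 [(3 1 4; 0 0 0)], sign=+1
Σ_t [0,0]: t=0:+1/48 = 1/48
(3j)²=5/84 [(3 1 4; -1 0 1)], sign=-1
⇒ 4πI² = 5/7
I = (-1)√(5/7/(4π)) = -0.23841361
No selection rule forces the value: the integral is nonzero (none).

-0.238414 (none)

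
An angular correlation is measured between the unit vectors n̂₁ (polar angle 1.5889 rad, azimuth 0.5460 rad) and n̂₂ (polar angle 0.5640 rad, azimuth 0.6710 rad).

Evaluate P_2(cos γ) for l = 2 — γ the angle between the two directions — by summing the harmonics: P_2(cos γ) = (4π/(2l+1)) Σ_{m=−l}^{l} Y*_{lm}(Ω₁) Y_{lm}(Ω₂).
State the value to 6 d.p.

-0.102141

Addition theorem: P_2(cos γ) = (4π/5) Σ_m Y*_{lm}(Ω₁) Y_{lm}(Ω₂), m = −2…2:
  m=-2: (0.17790 + 0.34273j) × (0.02504 - 0.10751j) = 0.04130 - 0.01055j  (running Σ = 0.04130 - 0.01055j)
  m=-1: (-0.01195 - 0.00726j) × (0.27335 - 0.21701j) = -0.00484 + 0.00061j  (running Σ = 0.03646 - 0.00994j)
  m=0: (-0.31508 + 0.00000j) × (0.36040 + 0.00000j) = -0.11355 + 0.00000j  (running Σ = -0.07710 - 0.00994j)
  m=1: (0.01195 - 0.00726j) × (-0.27335 - 0.21701j) = -0.00484 - 0.00061j  (running Σ = -0.08194 - 0.01055j)
  m=2: (0.17790 - 0.34273j) × (0.02504 + 0.10751j) = 0.04130 + 0.01055j  (running Σ = -0.04064 + 0.00000j)
Σ over m = -0.04064 + 0.00000j; ×(4π/5) → -0.10214 + 0.00000j. Real part: -0.102141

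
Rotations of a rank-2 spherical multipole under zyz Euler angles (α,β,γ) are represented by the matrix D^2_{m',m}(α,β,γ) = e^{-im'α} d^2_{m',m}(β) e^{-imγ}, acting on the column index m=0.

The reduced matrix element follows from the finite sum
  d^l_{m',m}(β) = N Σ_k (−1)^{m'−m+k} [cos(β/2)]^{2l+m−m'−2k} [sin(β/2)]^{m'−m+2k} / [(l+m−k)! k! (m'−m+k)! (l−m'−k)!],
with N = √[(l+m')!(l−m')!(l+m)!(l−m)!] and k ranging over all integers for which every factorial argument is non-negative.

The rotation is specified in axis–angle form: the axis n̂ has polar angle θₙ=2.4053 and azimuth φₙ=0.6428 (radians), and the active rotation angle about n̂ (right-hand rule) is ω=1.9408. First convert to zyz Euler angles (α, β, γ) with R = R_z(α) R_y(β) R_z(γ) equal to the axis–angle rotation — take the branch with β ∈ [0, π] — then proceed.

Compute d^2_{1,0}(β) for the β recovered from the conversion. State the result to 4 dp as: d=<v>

d=-0.4361

Axis–angle → zyz. n̂ = (sinθₙcosφₙ, sinθₙsinφₙ, cosθₙ) = (+0.537519, +0.402551, -0.740963), ω = 1.9408.
R = I cosω + sinω [n̂]ₓ + (1−cosω) n̂n̂ᵀ gives
  R = [+0.031789, +0.985444, -0.167000; -0.396194, -0.140973, -0.907280; -0.917616, +0.095006, +0.385946]
β = atan2(√(R₁₃²+R₂₃²), R₃₃) = 1.174563; α = atan2(R₂₃, R₁₃) mod 2π = 4.530360; γ = atan2(R₃₂, −R₃₁) mod 2π = 0.103168
d^2_{1,0}(β=1.1746) via the finite sum:
With c≡cos(β/2)=0.832450 and s≡sin(β/2)=0.554100, N=[6·1·2·2]^{1/2}=4.898979
k∈{0,1} keeps every argument non-negative
  k=0: (−1)^1·4.8990/(2)·0.8325^3·0.5541^1 = -0.782958
  k=1: (−1)^2·4.8990/(2)·0.8325^1·0.5541^3 = +0.346895
d^2_{1,0}(1.1746) = -0.782958 +0.346895 = -0.436062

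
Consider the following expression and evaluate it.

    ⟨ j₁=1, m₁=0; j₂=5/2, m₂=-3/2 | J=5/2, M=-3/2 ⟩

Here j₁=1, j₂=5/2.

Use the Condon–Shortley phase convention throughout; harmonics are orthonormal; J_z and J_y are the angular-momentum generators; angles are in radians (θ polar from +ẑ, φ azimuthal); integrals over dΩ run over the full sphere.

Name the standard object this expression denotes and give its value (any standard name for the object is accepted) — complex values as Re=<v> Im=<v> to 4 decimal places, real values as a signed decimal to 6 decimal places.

Clebsch–Gordan coefficient, +√(9/35) ≈ +0.507093

This is a Clebsch–Gordan (vector-coupling) coefficient.
triangle: 1!·1!·4!/7! = 24/5040
(j±m)!: 1!·1!·1!·4!·1!·4! = 576
prefactor² = (2J+1)·Δ·N² = 576/35
  k=0: +1/(0!·1!·1!·1!·0!·3!) = 1/6
  k=1: −1/(1!·0!·0!·0!·1!·4!) = -1/24
Σ = 1/8  ⇒  CG² = 576/35·(1/8)² = 9/35
CG = +√(9/35) = +0.507093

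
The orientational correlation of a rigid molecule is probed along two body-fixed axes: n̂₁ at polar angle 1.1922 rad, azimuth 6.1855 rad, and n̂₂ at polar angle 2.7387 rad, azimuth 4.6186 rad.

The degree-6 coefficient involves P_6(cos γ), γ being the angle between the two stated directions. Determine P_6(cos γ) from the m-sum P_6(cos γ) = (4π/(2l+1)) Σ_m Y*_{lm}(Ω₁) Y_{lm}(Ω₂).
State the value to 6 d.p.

Addition theorem: P_6(cos γ) = (4π/13) Σ_m Y*_{lm}(Ω₁) Y_{lm}(Ω₂), m = −6…6:
  m=-6: Y*=(0.259018, -0.171972)  Y=(-0.001484, -0.000936)  product (-0.000545, 0.000013)
  m=-5: Y*=(0.378330, -0.201033)  Y=(0.006447, -0.012724)  product (-0.000119, -0.006110)
  m=-4: Y*=(0.123639, -0.050929)  Y=(0.065185, 0.025670)  product (0.009367, -0.000146)
  m=-3: Y*=(-0.276861, 0.083541)  Y=(-0.063272, 0.218908)  product (-0.000770, -0.065893)
  m=-2: Y*=(-0.232592, 0.046029)  Y=(-0.462433, -0.087774)  product (0.111598, -0.000870)
  m=-1: Y*=(0.213676, -0.020940)  Y=(0.045167, -0.480169)  product (-0.000403, -0.103546)
  m=+0: Y*=(0.257745, -0.000000)  Y=(-0.110132, 0.000000)  product (-0.028386, 0.000000)
  m=+1: Y*=(-0.213676, -0.020940)  Y=(-0.045167, -0.480169)  product (-0.000403, 0.103546)
  m=+2: Y*=(-0.232592, -0.046029)  Y=(-0.462433, 0.087774)  product (0.111598, 0.000870)
  m=+3: Y*=(0.276861, 0.083541)  Y=(0.063272, 0.218908)  product (-0.000770, 0.065893)
  m=+4: Y*=(0.123639, 0.050929)  Y=(0.065185, -0.025670)  product (0.009367, 0.000146)
  m=+5: Y*=(-0.378330, -0.201033)  Y=(-0.006447, -0.012724)  product (-0.000119, 0.006110)
  m=+6: Y*=(0.259018, 0.171972)  Y=(-0.001484, 0.000936)  product (-0.000545, -0.000013)
Total Σ_m = (0.209868, 0.000000). Multiply by 0.966644: (0.202867, 0.000000). P_6(cos γ) = 0.202867

0.202867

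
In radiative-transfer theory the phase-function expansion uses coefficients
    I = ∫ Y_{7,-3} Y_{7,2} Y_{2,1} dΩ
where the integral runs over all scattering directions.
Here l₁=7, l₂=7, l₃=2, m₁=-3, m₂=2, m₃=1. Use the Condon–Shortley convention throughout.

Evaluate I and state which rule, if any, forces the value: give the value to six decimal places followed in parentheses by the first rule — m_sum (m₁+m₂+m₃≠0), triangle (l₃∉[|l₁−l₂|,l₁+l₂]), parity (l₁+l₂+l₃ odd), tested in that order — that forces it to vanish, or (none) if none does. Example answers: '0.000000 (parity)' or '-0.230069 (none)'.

Checks pass: Σm=0; 16 even; l₃=2∈[0,14].
(2·7+1)(2·7+1)(2·2+1) = 1125
Δ: 12! 2! 2! / 17! → 1/185640
sum: t=5:−1/2419200 t=6:+1/518400 t=7:−1/2419200 = 1/907200
3j²(7 7 2; 0 0 0) = Δ·Π!·Σ² = 56/3315  (sign +1)
sum: t=8:+1/1935360 t=9:−1/4354560 = 1/3483648
3j²(7 7 2; -3 2 1) = Δ·Π!·Σ² = 125/12376  (sign -1)
combine: 4πI² = 1125·56/3315·125/12376 = 9375/48841
take √, sign -1: I = -0.12359145
No selection rule forces the value: the integral is nonzero (none).

-0.123591 (none)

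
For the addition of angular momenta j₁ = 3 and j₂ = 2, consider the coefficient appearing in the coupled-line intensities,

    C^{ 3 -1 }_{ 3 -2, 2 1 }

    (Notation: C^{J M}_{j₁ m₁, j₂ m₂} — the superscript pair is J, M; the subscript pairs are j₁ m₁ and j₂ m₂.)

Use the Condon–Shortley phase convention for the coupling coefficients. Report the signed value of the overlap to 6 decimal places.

+√(1/4) ≈ +0.500000

triangle: 2!·4!·2!/9! = 96/362880
(j±m)!: 1!·5!·3!·1!·2!·4! = 34560
prefactor² = (2J+1)·Δ·N² = 64
  k=1: −1/(1!·1!·4!·2!·0!·0!) = -1/48
  k=2: +1/(2!·0!·3!·1!·1!·1!) = 1/12
Σ = 1/16  ⇒  CG² = 64·(1/16)² = 1/4
CG = +√(1/4) = +0.500000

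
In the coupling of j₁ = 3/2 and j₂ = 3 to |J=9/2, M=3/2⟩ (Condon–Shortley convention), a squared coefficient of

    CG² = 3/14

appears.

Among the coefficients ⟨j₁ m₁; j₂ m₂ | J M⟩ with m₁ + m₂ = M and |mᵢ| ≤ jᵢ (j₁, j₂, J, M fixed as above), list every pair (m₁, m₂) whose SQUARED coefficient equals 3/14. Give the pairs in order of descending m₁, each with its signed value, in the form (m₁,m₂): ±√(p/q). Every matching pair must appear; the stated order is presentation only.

Admissible pairs with m₁+m₂ = M = 3/2: (-3/2,3), (-1/2,2), (1/2,1), (3/2,0)
  (m₁,m₂)=(3/2,0): CG² = 5/21, CG = +√(5/21)
  (m₁,m₂)=(1/2,1): CG² = 15/28, CG = +√(15/28)
  (m₁,m₂)=(-1/2,2): CG² = 3/14, CG = +√(3/14)   ← matches the target
  (m₁,m₂)=(-3/2,3): CG² = 1/84, CG = +√(1/84)
Pairs with CG² = 3/14: (-1/2,2): +√(3/14)

(-1/2,2): +√(3/14)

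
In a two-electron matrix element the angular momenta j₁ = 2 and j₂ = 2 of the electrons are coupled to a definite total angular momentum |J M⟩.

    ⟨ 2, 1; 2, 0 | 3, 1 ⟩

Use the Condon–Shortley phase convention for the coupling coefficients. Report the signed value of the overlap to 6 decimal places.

√[7·1!3!3!/8! · 3!1!2!2!4!2!] = √(36/5)
  +(−1)^0/∏(0,1,1,2,2,1)! = 1/4  (running 1/4)
  +(−1)^1/∏(1,0,0,1,3,2)! = -1/12  (running 1/6)
⟨..|..⟩ = √(36/5)·(1/6) = +0.447214

+√(1/5) ≈ +0.447214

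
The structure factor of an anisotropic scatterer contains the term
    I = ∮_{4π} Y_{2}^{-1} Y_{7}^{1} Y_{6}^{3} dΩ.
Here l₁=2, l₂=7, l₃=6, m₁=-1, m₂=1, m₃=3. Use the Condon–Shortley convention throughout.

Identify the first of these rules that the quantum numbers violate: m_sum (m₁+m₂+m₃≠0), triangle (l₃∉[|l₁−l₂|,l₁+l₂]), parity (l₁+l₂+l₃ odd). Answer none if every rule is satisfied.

Σmᵢ = 3  ✗
l₃∈[|l₁−l₂|,l₁+l₂]=[5,9], have l₃=6
Σlᵢ = 15 ⇒ odd

m_sum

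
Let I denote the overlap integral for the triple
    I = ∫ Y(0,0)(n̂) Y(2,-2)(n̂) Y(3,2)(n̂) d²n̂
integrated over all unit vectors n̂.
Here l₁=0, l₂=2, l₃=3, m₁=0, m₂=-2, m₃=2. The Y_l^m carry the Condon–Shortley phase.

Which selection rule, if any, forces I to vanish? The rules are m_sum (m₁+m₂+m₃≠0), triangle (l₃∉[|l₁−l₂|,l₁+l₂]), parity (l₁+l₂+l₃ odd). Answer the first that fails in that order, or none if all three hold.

m₁+m₂+m₃ = 0 − 2 + 2 = 0  ✓
triangle: need |l₁−l₂| ≤ l₃ ≤ l₁+l₂ = [2,2]; l₃=3 is outside  ✗
parity: l₁+l₂+l₃ = 5 is odd

triangle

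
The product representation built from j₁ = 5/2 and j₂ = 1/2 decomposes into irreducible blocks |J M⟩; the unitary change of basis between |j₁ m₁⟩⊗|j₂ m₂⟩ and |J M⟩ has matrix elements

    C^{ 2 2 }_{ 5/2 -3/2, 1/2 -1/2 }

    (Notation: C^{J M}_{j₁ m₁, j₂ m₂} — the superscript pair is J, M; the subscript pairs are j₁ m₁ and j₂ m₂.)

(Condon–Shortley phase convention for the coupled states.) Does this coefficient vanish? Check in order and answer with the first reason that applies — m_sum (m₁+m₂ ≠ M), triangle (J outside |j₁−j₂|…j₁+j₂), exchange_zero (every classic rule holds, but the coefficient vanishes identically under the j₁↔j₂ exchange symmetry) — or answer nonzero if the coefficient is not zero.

m-sum: m₁+m₂ = -3/2+(-1/2) = -2, M = 2  ✗ ⇒ coefficient is 0

m_sum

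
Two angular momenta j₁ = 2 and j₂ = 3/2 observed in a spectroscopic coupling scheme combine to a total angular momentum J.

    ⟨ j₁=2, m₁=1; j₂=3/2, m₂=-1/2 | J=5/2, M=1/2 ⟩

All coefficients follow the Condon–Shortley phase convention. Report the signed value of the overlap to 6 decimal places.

j₁+j₂−J=1  J+j₁−j₂=3  J−j₁+j₂=2  j₁+j₂+J+1=7
(j₁±m₁, j₂±m₂, J±M) = (3,1,1,2,3,2)
P² = 72/35
sum k=0..1:
  [0] +1/2 = 1/2
  [1] −1/12 = -1/12
S = 5/12
C² = P²·S² = 5/14 ; C = +0.597614

+√(5/14) ≈ +0.597614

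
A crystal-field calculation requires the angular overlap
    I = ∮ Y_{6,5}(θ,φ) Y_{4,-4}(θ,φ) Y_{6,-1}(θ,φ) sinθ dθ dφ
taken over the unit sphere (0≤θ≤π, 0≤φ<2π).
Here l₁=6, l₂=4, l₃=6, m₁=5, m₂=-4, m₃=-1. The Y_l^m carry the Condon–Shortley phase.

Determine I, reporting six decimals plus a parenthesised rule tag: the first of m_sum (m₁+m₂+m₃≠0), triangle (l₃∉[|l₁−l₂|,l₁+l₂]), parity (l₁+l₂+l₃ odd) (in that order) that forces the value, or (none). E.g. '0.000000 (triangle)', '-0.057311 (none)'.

-0.102536 (none)

Rules hold: Σm=0, L=16 even, 2≤6≤10.
N = 13·9·13 = 1521
Δ = 4!·8!·4!/17! = 1/15315300
Racah Σ t=0..4: t=0:+1/829440 t=1:−1/25920 t=2:+1/9216 t=3:−1/25920 t=4:+1/829440 = 7/207360
⇒ 3j(6 4 6; 0 0 0)² = 28/2431, sgn +1
Racah Σ t=0..0: t=0:+1/2903040 = 1/2903040
⇒ 3j(6 4 6; 5 -4 -1)² = 5/663, sgn -1
4πI² = N·(3j₀)²·(3jₘ)² = 420/3179
I = -1·√(0.132117/4π) = -0.10253555
No selection rule forces the value: the integral is nonzero (none).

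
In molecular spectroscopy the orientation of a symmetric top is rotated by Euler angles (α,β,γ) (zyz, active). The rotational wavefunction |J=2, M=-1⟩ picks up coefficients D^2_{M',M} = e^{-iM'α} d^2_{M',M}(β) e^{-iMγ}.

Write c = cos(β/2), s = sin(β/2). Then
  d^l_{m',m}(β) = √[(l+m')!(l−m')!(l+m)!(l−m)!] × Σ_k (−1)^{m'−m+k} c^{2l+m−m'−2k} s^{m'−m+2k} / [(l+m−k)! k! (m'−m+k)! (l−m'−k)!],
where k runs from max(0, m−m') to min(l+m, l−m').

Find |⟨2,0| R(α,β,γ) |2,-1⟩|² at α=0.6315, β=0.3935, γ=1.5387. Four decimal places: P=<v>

P=0.1881

Split into d^2_{0,-1}(β=0.3935) × two z-phases.
With c≡cos(β/2)=0.980707 and s≡sin(β/2)=0.195483, N=[2·2·1·6]^{1/2}=4.898979
k: max(0,(-1)−(0))=0 … min(2+(-1),2−(0))=1
  k=0: (−1)^1·4.8990/(2)·0.9807^3·0.1955^1 = -0.451651
  k=1: (−1)^2·4.8990/(2)·0.9807^1·0.1955^3 = +0.017945
d^2_{0,-1}(0.3935) = -0.451651 +0.017945 = -0.433706
|D^2_{0,-1}|² = |d^2_{0,-1}(β)|² = (-0.433706)² = 0.188101 (the z-rotation phases have unit modulus)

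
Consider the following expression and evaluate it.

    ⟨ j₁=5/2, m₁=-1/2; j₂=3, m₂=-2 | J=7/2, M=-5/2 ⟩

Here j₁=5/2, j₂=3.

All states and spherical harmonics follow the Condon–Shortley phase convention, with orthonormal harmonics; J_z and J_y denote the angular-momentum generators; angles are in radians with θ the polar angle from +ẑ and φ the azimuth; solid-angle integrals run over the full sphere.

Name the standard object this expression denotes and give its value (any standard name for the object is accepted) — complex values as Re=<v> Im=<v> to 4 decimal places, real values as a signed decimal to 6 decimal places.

This is a Clebsch–Gordan (vector-coupling) coefficient.
triangle: 2!·3!·4!/10! = 288/3628800
(j±m)!: 2!·3!·1!·5!·1!·6! = 1036800
prefactor² = (2J+1)·Δ·N² = 4608/7
  k=0: +1/(0!·2!·3!·1!·0!·3!) = 1/72
  k=1: −1/(1!·1!·2!·0!·1!·4!) = -1/48
Σ = -1/144  ⇒  CG² = 4608/7·(-1/144)² = 2/63
CG = −√(2/63) = -0.178174

Clebsch–Gordan coefficient, −√(2/63) ≈ -0.178174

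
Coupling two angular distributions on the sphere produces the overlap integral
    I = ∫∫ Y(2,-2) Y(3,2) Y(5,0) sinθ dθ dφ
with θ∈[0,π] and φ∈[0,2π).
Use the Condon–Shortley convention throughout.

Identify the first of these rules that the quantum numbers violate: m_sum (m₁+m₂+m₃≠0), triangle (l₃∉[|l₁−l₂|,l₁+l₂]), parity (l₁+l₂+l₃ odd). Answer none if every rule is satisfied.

none

Σmᵢ = 0  ✓
l₃∈[|l₁−l₂|,l₁+l₂]=[1,5], have l₃=5  ✓
Σlᵢ = 10 ⇒ even  ✓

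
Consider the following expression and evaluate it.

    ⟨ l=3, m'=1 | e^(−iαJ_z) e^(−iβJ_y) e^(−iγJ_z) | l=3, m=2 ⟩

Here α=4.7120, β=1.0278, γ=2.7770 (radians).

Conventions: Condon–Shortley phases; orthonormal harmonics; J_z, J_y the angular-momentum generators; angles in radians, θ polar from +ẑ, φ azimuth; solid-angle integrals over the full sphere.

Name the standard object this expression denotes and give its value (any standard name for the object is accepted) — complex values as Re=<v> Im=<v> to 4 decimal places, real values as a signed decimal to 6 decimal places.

Wigner D-matrix element, Re=-0.1882 Im=0.2105

This is a Wigner D-matrix element — the rotation-matrix element ⟨l m'| R(α,β,γ) |l m⟩ in the angular-momentum basis.
Split into d^3_{1,2}(β=1.0278) × two z-phases.
With c≡cos(β/2)=0.870834 and s≡sin(β/2)=0.491577, N=[24·2·120·1]^{1/2}=75.894664
k∈{1,2} keeps every argument non-negative
  k=1: (−1)^0·75.8947/(24)·0.8708^5·0.4916^1 = +0.778518
  k=2: (−1)^1·75.8947/(12)·0.8708^3·0.4916^3 = -0.496148
d^3_{1,2}(1.0278) = +0.778518 -0.496148 = +0.282370
Attach z-rotation phases: D = e^{-i(1)(4.7120)}·(+0.282370)·e^{-i(2)(2.7770)} = -0.188214+0.210495i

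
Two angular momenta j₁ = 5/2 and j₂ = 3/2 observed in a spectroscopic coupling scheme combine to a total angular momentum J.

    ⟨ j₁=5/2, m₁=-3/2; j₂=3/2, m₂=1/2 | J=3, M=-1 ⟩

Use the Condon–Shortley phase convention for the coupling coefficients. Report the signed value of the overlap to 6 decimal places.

−√(49/120) = -0.639010

j₁+j₂−J=1  J+j₁−j₂=4  J−j₁+j₂=2  j₁+j₂+J+1=8
(j₁±m₁, j₂±m₂, J±M) = (1,4,2,1,2,4)
P² = 96/5
sum k=0..1:
  [0] +1/48 = 1/48
  [1] −1/6 = -1/6
S = -7/48
C² = P²·S² = 49/120 ; C = -0.639010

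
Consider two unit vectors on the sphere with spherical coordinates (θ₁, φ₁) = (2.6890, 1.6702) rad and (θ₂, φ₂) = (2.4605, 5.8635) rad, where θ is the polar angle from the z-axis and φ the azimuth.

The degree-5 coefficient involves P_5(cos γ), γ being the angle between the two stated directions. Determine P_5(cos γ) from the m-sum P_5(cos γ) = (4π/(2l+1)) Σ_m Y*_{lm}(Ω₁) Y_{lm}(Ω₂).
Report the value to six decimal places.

Summing Y*_{l m}(θ₁,φ₁)·Y_{l m}(θ₂,φ₂) over m ∈ [−5, 5]; prefactor 4π/(2·5+1) = 1.142397:
  m=-5: Y*=(-0.003539, 0.006524)  Y=(-0.023126, 0.039685)  product (-0.000177, -0.000291)
  m=-4: Y*=(-0.044503, -0.018691)  Y=(0.019308, -0.178172)  product (-0.004189, 0.007568)
  m=-3: Y*=(0.053369, -0.173629)  Y=(0.117387, 0.364274)  product (0.069513, -0.000941)
  m=-2: Y*=(0.407525, 0.082103)  Y=(-0.282632, -0.314915)  product (-0.089324, -0.151541)
  m=-1: Y*=(-0.047446, 0.475731)  Y=(0.036838, 0.016437)  product (-0.009567, 0.016745)
  m=+0: Y*=(0.042600, -0.000000)  Y=(0.390623, 0.000000)  product (0.016641, 0.000000)
  m=+1: Y*=(0.047446, 0.475731)  Y=(-0.036838, 0.016437)  product (-0.009567, -0.016745)
  m=+2: Y*=(0.407525, -0.082103)  Y=(-0.282632, 0.314915)  product (-0.089324, 0.151541)
  m=+3: Y*=(-0.053369, -0.173629)  Y=(-0.117387, 0.364274)  product (0.069513, 0.000941)
  m=+4: Y*=(-0.044503, 0.018691)  Y=(0.019308, 0.178172)  product (-0.004189, -0.007568)
  m=+5: Y*=(0.003539, 0.006524)  Y=(0.023126, 0.039685)  product (-0.000177, 0.000291)
Total Σ_m = (-0.050849, 0.000000). Multiply by 1.142397: (-0.058089, 0.000000). P_5(cos γ) = -0.058089

-0.058089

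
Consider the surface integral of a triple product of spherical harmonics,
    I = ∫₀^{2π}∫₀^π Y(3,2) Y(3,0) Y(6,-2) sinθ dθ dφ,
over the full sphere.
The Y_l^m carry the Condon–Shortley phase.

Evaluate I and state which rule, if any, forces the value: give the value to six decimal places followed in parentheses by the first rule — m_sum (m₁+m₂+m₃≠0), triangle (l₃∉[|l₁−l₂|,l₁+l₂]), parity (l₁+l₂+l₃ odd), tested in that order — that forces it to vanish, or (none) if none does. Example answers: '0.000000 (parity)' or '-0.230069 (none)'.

Checks pass: Σm=0; 12 even; l₃=6∈[0,6].
(2·3+1)(2·3+1)(2·6+1) = 637
Δ: 0! 6! 6! / 13! → 1/12012
sum: t=0:+1/1296 = 1/1296
3j²(3 3 6; 0 0 0) = Δ·Π!·Σ² = 100/3003  (sign +1)
sum: t=0:+1/4320 = 1/4320
3j²(3 3 6; 2 0 -2) = Δ·Π!·Σ² = 8/429  (sign +1)
combine: 4πI² = 637·100/3003·8/429 = 5600/14157
take √, sign +1: I = 0.17742036
No selection rule forces the value: the integral is nonzero (none).

0.177420 (none)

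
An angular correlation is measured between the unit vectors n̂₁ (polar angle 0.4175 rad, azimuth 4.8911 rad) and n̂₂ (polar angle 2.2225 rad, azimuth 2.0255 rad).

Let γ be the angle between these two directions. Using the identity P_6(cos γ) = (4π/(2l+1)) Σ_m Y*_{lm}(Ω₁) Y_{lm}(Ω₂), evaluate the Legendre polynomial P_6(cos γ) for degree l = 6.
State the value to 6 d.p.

-0.377345

Summing Y*_{l m}(θ₁,φ₁)·Y_{l m}(θ₂,φ₂) over m ∈ [−6, 6]; prefactor 4π/(2·6+1) = 0.966644:
  term(m=-6) = (-0.000022, -0.000261)   from Y*(Ω₁)=(-0.001027, -0.001886), Y(Ω₂)=(0.111733, 0.049011)
  term(m=-5) = (0.001025, -0.005308)   from Y*(Ω₁)=(0.013066, -0.010507), Y(Ω₂)=(0.246050, -0.208393)
  term(m=-4) = (0.015443, -0.030641)   from Y*(Ω₁)=(0.059660, 0.051784), Y(Ω₂)=(-0.106623, -0.421050)
  term(m=-3) = (0.034552, -0.037627)   from Y*(Ω₁)=(-0.125543, 0.211286), Y(Ω₂)=(-0.203431, -0.042655)
  term(m=-2) = (-0.097637, 0.060129)   from Y*(Ω₁)=(-0.451489, -0.168614), Y(Ω₂)=(0.146137, -0.187756)
  term(m=-1) = (-0.136283, 0.038598)   from Y*(Ω₁)=(0.080705, -0.446774), Y(Ω₂)=(-0.137024, -0.280286)
  term(m=+0) = (-0.024520, -0.000000)   from Y*(Ω₁)=(-0.154470, -0.000000), Y(Ω₂)=(0.158738, 0.000000)
  term(m=+1) = (-0.136283, -0.038598)   from Y*(Ω₁)=(-0.080705, -0.446774), Y(Ω₂)=(0.137024, -0.280286)
  term(m=+2) = (-0.097637, -0.060129)   from Y*(Ω₁)=(-0.451489, 0.168614), Y(Ω₂)=(0.146137, 0.187756)
  term(m=+3) = (0.034552, 0.037627)   from Y*(Ω₁)=(0.125543, 0.211286), Y(Ω₂)=(0.203431, -0.042655)
  term(m=+4) = (0.015443, 0.030641)   from Y*(Ω₁)=(0.059660, -0.051784), Y(Ω₂)=(-0.106623, 0.421050)
  term(m=+5) = (0.001025, 0.005308)   from Y*(Ω₁)=(-0.013066, -0.010507), Y(Ω₂)=(-0.246050, -0.208393)
  term(m=+6) = (-0.000022, 0.000261)   from Y*(Ω₁)=(-0.001027, 0.001886), Y(Ω₂)=(0.111733, -0.049011)
Accumulated sum (-0.390366, -0.000000); after 4π/(2l+1) scaling, (-0.377345, -0.000000) ⇒ P_6 = -0.377345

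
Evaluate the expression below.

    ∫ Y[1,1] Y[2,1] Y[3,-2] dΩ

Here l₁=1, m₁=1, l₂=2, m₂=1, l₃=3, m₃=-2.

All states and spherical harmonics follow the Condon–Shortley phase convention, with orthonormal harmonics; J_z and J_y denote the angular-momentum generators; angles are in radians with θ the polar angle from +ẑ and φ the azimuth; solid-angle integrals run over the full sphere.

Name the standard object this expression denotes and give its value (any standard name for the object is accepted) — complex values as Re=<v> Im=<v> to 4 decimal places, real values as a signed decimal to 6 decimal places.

This is a Gaunt coefficient — the integral of a triple product of spherical harmonics over the sphere.
Checks pass: Σm=0; 6 even; l₃=3∈[1,3].
(2·1+1)(2·2+1)(2·3+1) = 105
Δ: 0! 2! 4! / 7! → 1/105
sum: t=0:+1/4 = 1/4
3j²(1 2 3; 0 0 0) = Δ·Π!·Σ² = 3/35  (sign -1)
sum: t=0:+1/12 = 1/12
3j²(1 2 3; 1 1 -2) = Δ·Π!·Σ² = 2/21  (sign -1)
combine: 4πI² = 105·3/35·2/21 = 6/7
take √, sign +1: I = 0.26116903

Gaunt coefficient, +0.261169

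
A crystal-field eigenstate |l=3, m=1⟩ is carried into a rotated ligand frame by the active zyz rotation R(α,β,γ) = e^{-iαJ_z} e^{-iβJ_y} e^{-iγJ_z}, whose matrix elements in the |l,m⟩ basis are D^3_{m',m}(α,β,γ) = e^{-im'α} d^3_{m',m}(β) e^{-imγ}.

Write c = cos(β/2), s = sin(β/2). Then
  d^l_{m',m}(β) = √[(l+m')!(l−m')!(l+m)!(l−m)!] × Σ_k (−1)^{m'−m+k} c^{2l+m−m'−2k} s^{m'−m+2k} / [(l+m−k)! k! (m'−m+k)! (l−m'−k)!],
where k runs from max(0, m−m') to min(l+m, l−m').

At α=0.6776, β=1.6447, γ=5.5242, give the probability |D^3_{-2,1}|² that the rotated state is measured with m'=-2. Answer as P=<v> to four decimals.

First d^3_{-2,1}(β=1.6447), then the phase factors e^{-i(-2)α} and e^{-i(1)γ}:
Half-angle: c=0.680501, s=0.732747. N=√(1·120·24·2)=75.894664
k: max(0,(1)−(-2))=3 … min(3+(1),3−(-2))=4
  k=3: (−1)^0·75.8947/(12)·0.6805^3·0.7327^3 = +0.784113
  k=4: (−1)^1·75.8947/(24)·0.6805^1·0.7327^5 = -0.454568
d^3_{-2,1}(1.6447) = +0.784113 -0.454568 = +0.329545
|D^3_{-2,1}|² = |d^3_{-2,1}(β)|² = (+0.329545)² = 0.108600 (the z-rotation phases have unit modulus)

P=0.1086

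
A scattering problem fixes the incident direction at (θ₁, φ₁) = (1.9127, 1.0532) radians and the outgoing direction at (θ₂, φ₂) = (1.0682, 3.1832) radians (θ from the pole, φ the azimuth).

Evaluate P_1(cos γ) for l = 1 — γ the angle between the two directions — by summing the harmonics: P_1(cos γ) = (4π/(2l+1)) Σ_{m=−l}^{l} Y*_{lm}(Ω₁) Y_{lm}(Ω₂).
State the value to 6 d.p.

-0.599502

Term-by-term m-sum for l=1 (normalisation 4π/3 = 4.188790):
  m=-1: (+0.161053+0.282860i) × (-0.302507+0.012594i) = -0.052282-0.083539i  (running Σ = -0.052282-0.083539i)
  m=0: (-0.163819-0.000000i) × (+0.235361+0.000000i) = -0.038557-0.000000i  (running Σ = -0.090839-0.083539i)
  m=1: (-0.161053+0.282860i) × (+0.302507+0.012594i) = -0.052282+0.083539i  (running Σ = -0.143120+0.000000i)
Σ over m = -0.143120+0.000000i; ×(4π/3) → -0.599502+0.000000i. Real part: -0.599502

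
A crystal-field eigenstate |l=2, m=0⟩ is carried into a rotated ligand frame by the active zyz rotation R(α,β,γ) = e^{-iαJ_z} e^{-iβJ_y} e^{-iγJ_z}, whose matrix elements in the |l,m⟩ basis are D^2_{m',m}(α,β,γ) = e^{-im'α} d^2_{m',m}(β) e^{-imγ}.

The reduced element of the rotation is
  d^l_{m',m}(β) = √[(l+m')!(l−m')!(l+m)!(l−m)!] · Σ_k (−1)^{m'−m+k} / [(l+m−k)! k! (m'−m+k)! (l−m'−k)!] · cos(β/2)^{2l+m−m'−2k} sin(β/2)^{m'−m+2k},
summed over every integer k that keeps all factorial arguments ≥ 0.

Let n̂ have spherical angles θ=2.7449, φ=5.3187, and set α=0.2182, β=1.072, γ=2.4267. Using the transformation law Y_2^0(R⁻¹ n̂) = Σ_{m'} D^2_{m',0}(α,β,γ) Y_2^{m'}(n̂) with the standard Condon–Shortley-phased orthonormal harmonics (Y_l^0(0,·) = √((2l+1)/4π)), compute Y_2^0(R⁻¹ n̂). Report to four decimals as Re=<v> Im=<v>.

Need the full column D^2_{m',0} for m'=−2..2 at α=0.2182, β=1.0720, γ=2.4267.
cos(β/2)=0.859758, sin(β/2)=0.510701
d^2_{-2,0}: single k=2 term ⇒ +0.472239;  D = +0.427980+0.199606i
d^2_{-1,0}: k∈[1..2] ⇒ +0.795008 -0.280513 = +0.514496;  D = +0.502296+0.111374i
d^2_{0,0}: k∈[0..2] ⇒ +0.546394 -0.771163 +0.068025 = -0.156745;  D = -0.156745+0.000000i
d^2_{1,0}: k∈[0..1] ⇒ -0.795008 +0.280513 = -0.514496;  D = -0.502296+0.111374i
d^2_{2,0}: single k=0 term ⇒ +0.472239;  D = +0.427980-0.199606i
Y_2^{m'}(θ=2.7449,φ=5.3187) and Σ D·Y over m':
  (+0.4280+0.1996i)·(-0.0202+0.0540i)  (+0.5023+0.1114i)·(-0.1569-0.2262i)  (-0.1567+0.0000i)·(+0.4895+0.0000i)  (-0.5023+0.1114i)·(+0.1569-0.2262i)  (+0.4280-0.1996i)·(-0.0202-0.0540i)
Y_2^0(R⁻¹ n̂) = -0.222804+0.000000i

Re=-0.2228 Im=0.0000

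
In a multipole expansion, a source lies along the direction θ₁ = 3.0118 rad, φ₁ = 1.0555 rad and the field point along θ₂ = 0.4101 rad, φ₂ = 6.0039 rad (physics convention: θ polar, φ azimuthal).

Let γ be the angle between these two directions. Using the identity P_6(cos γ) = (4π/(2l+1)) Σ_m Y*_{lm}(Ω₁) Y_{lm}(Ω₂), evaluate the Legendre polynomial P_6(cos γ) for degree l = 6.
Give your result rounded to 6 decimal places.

-0.255774

Addition theorem: P_6(cos γ) = (4π/13) Σ_m Y*_{lm}(Ω₁) Y_{lm}(Ω₂), m = −6…6:
  m=-6: Y*=+0.000002+0.000000i  Y=-0.000203+0.001930i  product -0.000000+0.000000i
  m=-5: Y*=-0.000032+0.000051i  Y=+0.002682+0.015227i  product -0.000001-0.000000i
  m=-4: Y*=-0.000463-0.000867i  Y=+0.032602+0.066866i  product +0.000043-0.000059i
  m=-3: Y*=+0.010942+0.000273i  Y=+0.158355+0.175906i  product +0.001685+0.001968i
  m=-2: Y*=-0.042667+0.071146i  Y=+0.404083+0.252536i  product -0.035208+0.017974i
  m=-1: Y*=-0.192971-0.340738i  Y=+0.450501+0.129195i  product -0.042912-0.178434i
  m=+0: Y*=+0.844879-0.000000i  Y=-0.132343+0.000000i  product -0.111814+0.000000i
  m=+1: Y*=+0.192971-0.340738i  Y=-0.450501+0.129195i  product -0.042912+0.178434i
  m=+2: Y*=-0.042667-0.071146i  Y=+0.404083-0.252536i  product -0.035208-0.017974i
  m=+3: Y*=-0.010942+0.000273i  Y=-0.158355+0.175906i  product +0.001685-0.001968i
  m=+4: Y*=-0.000463+0.000867i  Y=+0.032602-0.066866i  product +0.000043+0.000059i
  m=+5: Y*=+0.000032+0.000051i  Y=-0.002682+0.015227i  product -0.000001+0.000000i
  m=+6: Y*=+0.000002-0.000000i  Y=-0.000203-0.001930i  product -0.000000-0.000000i
Accumulated sum -0.264600+0.000000i; after 4π/(2l+1) scaling, -0.255774+0.000000i ⇒ P_6 = -0.255774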